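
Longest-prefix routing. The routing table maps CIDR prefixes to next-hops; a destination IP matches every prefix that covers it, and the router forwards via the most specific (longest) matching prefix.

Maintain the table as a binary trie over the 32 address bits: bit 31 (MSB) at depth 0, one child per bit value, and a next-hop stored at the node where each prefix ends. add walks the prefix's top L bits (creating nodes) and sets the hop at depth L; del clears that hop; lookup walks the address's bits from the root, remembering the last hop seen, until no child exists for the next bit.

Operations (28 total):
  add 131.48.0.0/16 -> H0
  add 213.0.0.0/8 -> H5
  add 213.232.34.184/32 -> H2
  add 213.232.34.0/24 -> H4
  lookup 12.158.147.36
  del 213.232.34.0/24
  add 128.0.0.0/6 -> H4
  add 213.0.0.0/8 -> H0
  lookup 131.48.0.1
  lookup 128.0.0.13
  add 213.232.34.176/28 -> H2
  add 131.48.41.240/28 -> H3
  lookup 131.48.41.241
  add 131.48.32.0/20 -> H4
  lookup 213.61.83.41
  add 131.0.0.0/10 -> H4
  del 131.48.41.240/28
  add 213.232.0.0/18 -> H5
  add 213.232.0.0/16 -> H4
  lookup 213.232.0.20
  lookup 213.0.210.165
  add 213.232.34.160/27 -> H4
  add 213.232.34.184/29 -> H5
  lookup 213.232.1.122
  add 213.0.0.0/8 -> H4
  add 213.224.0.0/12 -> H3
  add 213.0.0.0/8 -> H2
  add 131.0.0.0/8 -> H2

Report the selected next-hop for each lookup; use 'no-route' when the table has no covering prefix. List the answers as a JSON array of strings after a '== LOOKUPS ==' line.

Trace:
  add 131.48.0.0/16 -> H0 at depth 16
  add 213.0.0.0/8 -> H5 at depth 8
  add 213.232.34.184/32 -> H2 at depth 32
  add 213.232.34.0/24 -> H4 at depth 24
  ? 12.158.147.36  path d0:-  best=no-route
  del 213.232.34.0/24 (clear depth 24)
  add 128.0.0.0/6 -> H4 at depth 6
  add 213.0.0.0/8 -> H0 at depth 8
  ? 131.48.0.1  path d0:-→d1:-→d2:-→d3:-→d4:-→d5:-→d6:H4→d7:-→d8:-→d9:-→d10:-→d11:-→d12:-→d13:-→d14:-→d15:-→d16:H0  best=H0
  ? 128.0.0.13  path d0:-→d1:-→d2:-→d3:-→d4:-→d5:-→d6:H4  best=H4
  add 213.232.34.176/28 -> H2 at depth 28
  add 131.48.41.240/28 -> H3 at depth 28
  ? 131.48.41.241  path d0:-→d1:-→d2:-→d3:-→d4:-→d5:-→d6:H4→d7:-→d8:-→d9:-→d10:-→d11:-→d12:-→d13:-→d14:-→d15:-→d16:H0→d17:-→d18:-→d19:-→d20:-→d21:-→d22:-→d23:-→d24:-→d25:-→d26:-→d27:-→d28:H3  best=H3
  add 131.48.32.0/20 -> H4 at depth 20
  ? 213.61.83.41  path d0:-→d1:-→d2:-→d3:-→d4:-→d5:-→d6:-→d7:-→d8:H0  best=H0
  add 131.0.0.0/10 -> H4 at depth 10
  del 131.48.41.240/28 (clear depth 28)
  add 213.232.0.0/18 -> H5 at depth 18
  add 213.232.0.0/16 -> H4 at depth 16
  ? 213.232.0.20  path d0:-→d1:-→d2:-→d3:-→d4:-→d5:-→d6:-→d7:-→d8:H0→d9:-→d10:-→d11:-→d12:-→d13:-→d14:-→d15:-→d16:H4→d17:-→d18:H5  best=H5
  ? 213.0.210.165  path d0:-→d1:-→d2:-→d3:-→d4:-→d5:-→d6:-→d7:-→d8:H0  best=H0
  add 213.232.34.160/27 -> H4 at depth 27
  add 213.232.34.184/29 -> H5 at depth 29
  ? 213.232.1.122  path d0:-→d1:-→d2:-→d3:-→d4:-→d5:-→d6:-→d7:-→d8:H0→d9:-→d10:-→d11:-→d12:-→d13:-→d14:-→d15:-→d16:H4→d17:-→d18:H5  best=H5
  add 213.0.0.0/8 -> H4 at depth 8
  add 213.224.0.0/12 -> H3 at depth 12
  add 213.0.0.0/8 -> H2 at depth 8
  add 131.0.0.0/8 -> H2 at depth 8

== LOOKUPS ==
["no-route","H0","H4","H3","H0","H5","H0","H5"]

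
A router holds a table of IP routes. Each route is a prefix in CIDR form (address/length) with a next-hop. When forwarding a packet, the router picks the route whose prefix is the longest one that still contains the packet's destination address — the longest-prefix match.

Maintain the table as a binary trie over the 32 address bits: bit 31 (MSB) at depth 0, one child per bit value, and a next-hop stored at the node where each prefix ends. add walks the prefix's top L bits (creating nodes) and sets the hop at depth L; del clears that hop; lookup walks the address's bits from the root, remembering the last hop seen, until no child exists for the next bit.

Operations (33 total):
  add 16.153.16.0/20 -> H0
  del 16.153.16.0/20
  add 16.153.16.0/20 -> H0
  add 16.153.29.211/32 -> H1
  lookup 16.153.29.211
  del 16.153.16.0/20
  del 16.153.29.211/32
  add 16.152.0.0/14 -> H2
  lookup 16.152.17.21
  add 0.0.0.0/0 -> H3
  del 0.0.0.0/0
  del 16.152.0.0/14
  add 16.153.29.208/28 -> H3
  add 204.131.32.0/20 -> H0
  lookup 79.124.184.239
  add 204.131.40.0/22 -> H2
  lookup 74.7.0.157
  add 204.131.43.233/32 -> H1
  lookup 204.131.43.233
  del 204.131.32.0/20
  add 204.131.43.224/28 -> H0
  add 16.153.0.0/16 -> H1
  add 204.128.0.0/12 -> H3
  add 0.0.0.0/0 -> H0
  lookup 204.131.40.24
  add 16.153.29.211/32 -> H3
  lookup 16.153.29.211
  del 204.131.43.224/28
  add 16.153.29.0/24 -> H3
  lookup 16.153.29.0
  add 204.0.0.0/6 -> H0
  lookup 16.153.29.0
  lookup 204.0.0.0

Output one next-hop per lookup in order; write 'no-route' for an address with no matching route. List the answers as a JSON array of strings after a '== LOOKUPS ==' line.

Trace:
  + 16.153.16.0/20 (H0) depth=20
  - 16.153.16.0/20 clear@20
  + 16.153.16.0/20 (H0) depth=20
  + 16.153.29.211/32 (H1) depth=32
  lookup 16.153.29.211: bits 00010000100110010001110111010011 walk d0:-→d1:-→d2:-→d3:-→d4:-→d5:-→d6:-→d7:-→d8:-→d9:-→d10:-→d11:-→d12:-→d13:-→d14:-→d15:-→d16:-→d17:-→d18:-→d19:-→d20:H0→d21:-→d22:-→d23:-→d24:-→d25:-→d26:-→d27:-→d28:-→d29:-→d30:-→d31:-→d32:H1 -> H1
  - 16.153.16.0/20 clear@20
  - 16.153.29.211/32 clear@32
  + 16.152.0.0/14 (H2) depth=14
  lookup 16.152.17.21: bits 000100001001100 walk d0:-→d1:-→d2:-→d3:-→d4:-→d5:-→d6:-→d7:-→d8:-→d9:-→d10:-→d11:-→d12:-→d13:-→d14:H2→d15:- -> H2
  + 0.0.0.0/0 (H3) depth=0
  - 0.0.0.0/0 clear@0
  - 16.152.0.0/14 clear@14
  + 16.153.29.208/28 (H3) depth=28
  + 204.131.32.0/20 (H0) depth=20
  lookup 79.124.184.239: bits 0 walk d0:-→d1:- -> no-route
  + 204.131.40.0/22 (H2) depth=22
  lookup 74.7.0.157: bits 0 walk d0:-→d1:- -> no-route
  + 204.131.43.233/32 (H1) depth=32
  lookup 204.131.43.233: bits 11001100100000110010101111101001 walk d0:-→d1:-→d2:-→d3:-→d4:-→d5:-→d6:-→d7:-→d8:-→d9:-→d10:-→d11:-→d12:-→d13:-→d14:-→d15:-→d16:-→d17:-→d18:-→d19:-→d20:H0→d21:-→d22:H2→d23:-→d24:-→d25:-→d26:-→d27:-→d28:-→d29:-→d30:-→d31:-→d32:H1 -> H1
  - 204.131.32.0/20 clear@20
  + 204.131.43.224/28 (H0) depth=28
  + 16.153.0.0/16 (H1) depth=16
  + 204.128.0.0/12 (H3) depth=12
  + 0.0.0.0/0 (H0) depth=0
  lookup 204.131.40.24: bits 1100110010000011001010 walk d0:H0→d1:-→d2:-→d3:-→d4:-→d5:-→d6:-→d7:-→d8:-→d9:-→d10:-→d11:-→d12:H3→d13:-→d14:-→d15:-→d16:-→d17:-→d18:-→d19:-→d20:-→d21:-→d22:H2 -> H2
  + 16.153.29.211/32 (H3) depth=32
  lookup 16.153.29.211: bits 00010000100110010001110111010011 walk d0:H0→d1:-→d2:-→d3:-→d4:-→d5:-→d6:-→d7:-→d8:-→d9:-→d10:-→d11:-→d12:-→d13:-→d14:-→d15:-→d16:H1→d17:-→d18:-→d19:-→d20:-→d21:-→d22:-→d23:-→d24:-→d25:-→d26:-→d27:-→d28:H3→d29:-→d30:-→d31:-→d32:H3 -> H3
  - 204.131.43.224/28 clear@28
  + 16.153.29.0/24 (H3) depth=24
  lookup 16.153.29.0: bits 000100001001100100011101 walk d0:H0→d1:-→d2:-→d3:-→d4:-→d5:-→d6:-→d7:-→d8:-→d9:-→d10:-→d11:-→d12:-→d13:-→d14:-→d15:-→d16:H1→d17:-→d18:-→d19:-→d20:-→d21:-→d22:-→d23:-→d24:H3 -> H3
  + 204.0.0.0/6 (H0) depth=6
  lookup 16.153.29.0: bits 000100001001100100011101 walk d0:H0→d1:-→d2:-→d3:-→d4:-→d5:-→d6:-→d7:-→d8:-→d9:-→d10:-→d11:-→d12:-→d13:-→d14:-→d15:-→d16:H1→d17:-→d18:-→d19:-→d20:-→d21:-→d22:-→d23:-→d24:H3 -> H3
  lookup 204.0.0.0: bits 11001100 walk d0:H0→d1:-→d2:-→d3:-→d4:-→d5:-→d6:H0→d7:-→d8:- -> H0

== LOOKUPS ==
["H1","H2","no-route","no-route","H1","H2","H3","H3","H3","H0"]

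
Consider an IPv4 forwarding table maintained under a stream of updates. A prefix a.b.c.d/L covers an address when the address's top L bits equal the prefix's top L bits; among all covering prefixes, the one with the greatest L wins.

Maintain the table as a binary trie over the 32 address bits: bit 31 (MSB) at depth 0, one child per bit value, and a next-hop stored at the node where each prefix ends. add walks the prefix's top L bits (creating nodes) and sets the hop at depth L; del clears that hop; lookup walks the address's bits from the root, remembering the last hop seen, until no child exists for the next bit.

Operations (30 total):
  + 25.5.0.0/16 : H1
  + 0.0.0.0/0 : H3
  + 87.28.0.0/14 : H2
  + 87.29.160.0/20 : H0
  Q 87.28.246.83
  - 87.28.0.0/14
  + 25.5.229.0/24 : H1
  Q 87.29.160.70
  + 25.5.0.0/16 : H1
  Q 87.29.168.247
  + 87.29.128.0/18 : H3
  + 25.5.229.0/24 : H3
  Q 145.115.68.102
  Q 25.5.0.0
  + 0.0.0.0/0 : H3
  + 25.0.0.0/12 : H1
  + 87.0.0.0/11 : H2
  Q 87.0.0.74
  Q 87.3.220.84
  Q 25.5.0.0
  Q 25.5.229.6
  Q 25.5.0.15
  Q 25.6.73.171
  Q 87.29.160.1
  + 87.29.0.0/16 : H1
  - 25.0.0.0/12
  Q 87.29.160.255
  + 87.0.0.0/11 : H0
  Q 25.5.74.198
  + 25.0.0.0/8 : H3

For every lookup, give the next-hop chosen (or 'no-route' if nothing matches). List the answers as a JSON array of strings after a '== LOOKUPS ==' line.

Trace:
  add 25.5.0.0/16 -> H1 at depth 16
  add 0.0.0.0/0 -> H3 at depth 0
  add 87.28.0.0/14 -> H2 at depth 14
  add 87.29.160.0/20 -> H0 at depth 20
  ? 87.28.246.83  path d0:H3→d1:-→d2:-→d3:-→d4:-→d5:-→d6:-→d7:-→d8:-→d9:-→d10:-→d11:-→d12:-→d13:-→d14:H2→d15:-  best=H2
  - 87.28.0.0/14 clear@14
  add 25.5.229.0/24 -> H1 at depth 24
  ? 87.29.160.70  path d0:H3→d1:-→d2:-→d3:-→d4:-→d5:-→d6:-→d7:-→d8:-→d9:-→d10:-→d11:-→d12:-→d13:-→d14:-→d15:-→d16:-→d17:-→d18:-→d19:-→d20:H0  best=H0
  add 25.5.0.0/16 -> H1 at depth 16
  ? 87.29.168.247  path d0:H3→d1:-→d2:-→d3:-→d4:-→d5:-→d6:-→d7:-→d8:-→d9:-→d10:-→d11:-→d12:-→d13:-→d14:-→d15:-→d16:-→d17:-→d18:-→d19:-→d20:H0  best=H0
  add 87.29.128.0/18 -> H3 at depth 18
  add 25.5.229.0/24 -> H3 at depth 24
  ? 145.115.68.102  path d0:H3  best=H3
  ? 25.5.0.0  path d0:H3→d1:-→d2:-→d3:-→d4:-→d5:-→d6:-→d7:-→d8:-→d9:-→d10:-→d11:-→d12:-→d13:-→d14:-→d15:-→d16:H1  best=H1
  add 0.0.0.0/0 -> H3 at depth 0
  add 25.0.0.0/12 -> H1 at depth 12
  add 87.0.0.0/11 -> H2 at depth 11
  ? 87.0.0.74  path d0:H3→d1:-→d2:-→d3:-→d4:-→d5:-→d6:-→d7:-→d8:-→d9:-→d10:-→d11:H2  best=H2
  ? 87.3.220.84  path d0:H3→d1:-→d2:-→d3:-→d4:-→d5:-→d6:-→d7:-→d8:-→d9:-→d10:-→d11:H2  best=H2
  ? 25.5.0.0  path d0:H3→d1:-→d2:-→d3:-→d4:-→d5:-→d6:-→d7:-→d8:-→d9:-→d10:-→d11:-→d12:H1→d13:-→d14:-→d15:-→d16:H1  best=H1
  ? 25.5.229.6  path d0:H3→d1:-→d2:-→d3:-→d4:-→d5:-→d6:-→d7:-→d8:-→d9:-→d10:-→d11:-→d12:H1→d13:-→d14:-→d15:-→d16:H1→d17:-→d18:-→d19:-→d20:-→d21:-→d22:-→d23:-→d24:H3  best=H3
  ? 25.5.0.15  path d0:H3→d1:-→d2:-→d3:-→d4:-→d5:-→d6:-→d7:-→d8:-→d9:-→d10:-→d11:-→d12:H1→d13:-→d14:-→d15:-→d16:H1  best=H1
  ? 25.6.73.171  path d0:H3→d1:-→d2:-→d3:-→d4:-→d5:-→d6:-→d7:-→d8:-→d9:-→d10:-→d11:-→d12:H1→d13:-→d14:-  best=H1
  ? 87.29.160.1  path d0:H3→d1:-→d2:-→d3:-→d4:-→d5:-→d6:-→d7:-→d8:-→d9:-→d10:-→d11:H2→d12:-→d13:-→d14:-→d15:-→d16:-→d17:-→d18:H3→d19:-→d20:H0  best=H0
  add 87.29.0.0/16 -> H1 at depth 16
  - 25.0.0.0/12 clear@12
  ? 87.29.160.255  path d0:H3→d1:-→d2:-→d3:-→d4:-→d5:-→d6:-→d7:-→d8:-→d9:-→d10:-→d11:H2→d12:-→d13:-→d14:-→d15:-→d16:H1→d17:-→d18:H3→d19:-→d20:H0  best=H0
  add 87.0.0.0/11 -> H0 at depth 11
  ? 25.5.74.198  path d0:H3→d1:-→d2:-→d3:-→d4:-→d5:-→d6:-→d7:-→d8:-→d9:-→d10:-→d11:-→d12:-→d13:-→d14:-→d15:-→d16:H1  best=H1
  add 25.0.0.0/8 -> H3 at depth 8

== LOOKUPS ==
["H2","H0","H0","H3","H1","H2","H2","H1","H3","H1","H1","H0","H0","H1"]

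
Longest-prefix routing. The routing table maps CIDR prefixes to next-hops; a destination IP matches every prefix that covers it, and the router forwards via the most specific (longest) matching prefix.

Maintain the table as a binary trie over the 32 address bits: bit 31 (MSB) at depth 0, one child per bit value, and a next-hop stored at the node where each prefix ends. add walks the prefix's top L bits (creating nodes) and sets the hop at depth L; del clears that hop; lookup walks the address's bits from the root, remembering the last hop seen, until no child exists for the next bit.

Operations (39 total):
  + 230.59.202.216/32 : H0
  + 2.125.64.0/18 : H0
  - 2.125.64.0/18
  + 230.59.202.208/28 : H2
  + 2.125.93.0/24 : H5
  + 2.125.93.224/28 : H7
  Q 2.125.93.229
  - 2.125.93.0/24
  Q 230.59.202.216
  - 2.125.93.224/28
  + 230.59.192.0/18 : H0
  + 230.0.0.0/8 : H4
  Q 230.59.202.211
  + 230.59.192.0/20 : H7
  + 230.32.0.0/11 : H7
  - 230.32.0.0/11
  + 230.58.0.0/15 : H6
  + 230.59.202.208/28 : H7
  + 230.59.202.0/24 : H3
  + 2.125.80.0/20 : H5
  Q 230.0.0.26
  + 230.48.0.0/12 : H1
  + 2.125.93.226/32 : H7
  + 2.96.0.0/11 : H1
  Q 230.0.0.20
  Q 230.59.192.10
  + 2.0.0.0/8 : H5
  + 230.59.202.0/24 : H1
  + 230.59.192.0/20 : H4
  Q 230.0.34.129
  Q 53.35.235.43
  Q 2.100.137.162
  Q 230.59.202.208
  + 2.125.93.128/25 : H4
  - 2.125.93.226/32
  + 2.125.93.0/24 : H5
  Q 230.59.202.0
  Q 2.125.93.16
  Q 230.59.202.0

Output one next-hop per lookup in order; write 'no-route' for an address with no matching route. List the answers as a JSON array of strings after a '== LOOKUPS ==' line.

Process each operation:
  add 230.59.202.216/32 -> H0 at depth 32
  add 2.125.64.0/18 -> H0 at depth 18
  - 2.125.64.0/18 clear@18
  add 230.59.202.208/28 -> H2 at depth 28
  add 2.125.93.0/24 -> H5 at depth 24
  add 2.125.93.224/28 -> H7 at depth 28
  ? 2.125.93.229  path d0:-→d1:-→d2:-→d3:-→d4:-→d5:-→d6:-→d7:-→d8:-→d9:-→d10:-→d11:-→d12:-→d13:-→d14:-→d15:-→d16:-→d17:-→d18:-→d19:-→d20:-→d21:-→d22:-→d23:-→d24:H5→d25:-→d26:-→d27:-→d28:H7  best=H7
  - 2.125.93.0/24 clear@24
  ? 230.59.202.216  path d0:-→d1:-→d2:-→d3:-→d4:-→d5:-→d6:-→d7:-→d8:-→d9:-→d10:-→d11:-→d12:-→d13:-→d14:-→d15:-→d16:-→d17:-→d18:-→d19:-→d20:-→d21:-→d22:-→d23:-→d24:-→d25:-→d26:-→d27:-→d28:H2→d29:-→d30:-→d31:-→d32:H0  best=H0
  - 2.125.93.224/28 clear@28
  add 230.59.192.0/18 -> H0 at depth 18
  add 230.0.0.0/8 -> H4 at depth 8
  ? 230.59.202.211  path d0:-→d1:-→d2:-→d3:-→d4:-→d5:-→d6:-→d7:-→d8:H4→d9:-→d10:-→d11:-→d12:-→d13:-→d14:-→d15:-→d16:-→d17:-→d18:H0→d19:-→d20:-→d21:-→d22:-→d23:-→d24:-→d25:-→d26:-→d27:-→d28:H2  best=H2
  add 230.59.192.0/20 -> H7 at depth 20
  add 230.32.0.0/11 -> H7 at depth 11
  - 230.32.0.0/11 clear@11
  add 230.58.0.0/15 -> H6 at depth 15
  add 230.59.202.208/28 -> H7 at depth 28
  add 230.59.202.0/24 -> H3 at depth 24
  add 2.125.80.0/20 -> H5 at depth 20
  ? 230.0.0.26  path d0:-→d1:-→d2:-→d3:-→d4:-→d5:-→d6:-→d7:-→d8:H4→d9:-→d10:-  best=H4
  add 230.48.0.0/12 -> H1 at depth 12
  add 2.125.93.226/32 -> H7 at depth 32
  add 2.96.0.0/11 -> H1 at depth 11
  ? 230.0.0.20  path d0:-→d1:-→d2:-→d3:-→d4:-→d5:-→d6:-→d7:-→d8:H4→d9:-→d10:-  best=H4
  ? 230.59.192.10  path d0:-→d1:-→d2:-→d3:-→d4:-→d5:-→d6:-→d7:-→d8:H4→d9:-→d10:-→d11:-→d12:H1→d13:-→d14:-→d15:H6→d16:-→d17:-→d18:H0→d19:-→d20:H7  best=H7
  add 2.0.0.0/8 -> H5 at depth 8
  add 230.59.202.0/24 -> H1 at depth 24
  add 230.59.192.0/20 -> H4 at depth 20
  ? 230.0.34.129  path d0:-→d1:-→d2:-→d3:-→d4:-→d5:-→d6:-→d7:-→d8:H4→d9:-→d10:-  best=H4
  ? 53.35.235.43  path d0:-→d1:-→d2:-  best=no-route
  ? 2.100.137.162  path d0:-→d1:-→d2:-→d3:-→d4:-→d5:-→d6:-→d7:-→d8:H5→d9:-→d10:-→d11:H1  best=H1
  ? 230.59.202.208  path d0:-→d1:-→d2:-→d3:-→d4:-→d5:-→d6:-→d7:-→d8:H4→d9:-→d10:-→d11:-→d12:H1→d13:-→d14:-→d15:H6→d16:-→d17:-→d18:H0→d19:-→d20:H4→d21:-→d22:-→d23:-→d24:H1→d25:-→d26:-→d27:-→d28:H7  best=H7
  add 2.125.93.128/25 -> H4 at depth 25
  - 2.125.93.226/32 clear@32
  add 2.125.93.0/24 -> H5 at depth 24
  ? 230.59.202.0  path d0:-→d1:-→d2:-→d3:-→d4:-→d5:-→d6:-→d7:-→d8:H4→d9:-→d10:-→d11:-→d12:H1→d13:-→d14:-→d15:H6→d16:-→d17:-→d18:H0→d19:-→d20:H4→d21:-→d22:-→d23:-→d24:H1  best=H1
  ? 2.125.93.16  path d0:-→d1:-→d2:-→d3:-→d4:-→d5:-→d6:-→d7:-→d8:H5→d9:-→d10:-→d11:H1→d12:-→d13:-→d14:-→d15:-→d16:-→d17:-→d18:-→d19:-→d20:H5→d21:-→d22:-→d23:-→d24:H5  best=H5
  ? 230.59.202.0  path d0:-→d1:-→d2:-→d3:-→d4:-→d5:-→d6:-→d7:-→d8:H4→d9:-→d10:-→d11:-→d12:H1→d13:-→d14:-→d15:H6→d16:-→d17:-→d18:H0→d19:-→d20:H4→d21:-→d22:-→d23:-→d24:H1  best=H1

== LOOKUPS ==
["H7","H0","H2","H4","H4","H7","H4","no-route","H1","H7","H1","H5","H1"]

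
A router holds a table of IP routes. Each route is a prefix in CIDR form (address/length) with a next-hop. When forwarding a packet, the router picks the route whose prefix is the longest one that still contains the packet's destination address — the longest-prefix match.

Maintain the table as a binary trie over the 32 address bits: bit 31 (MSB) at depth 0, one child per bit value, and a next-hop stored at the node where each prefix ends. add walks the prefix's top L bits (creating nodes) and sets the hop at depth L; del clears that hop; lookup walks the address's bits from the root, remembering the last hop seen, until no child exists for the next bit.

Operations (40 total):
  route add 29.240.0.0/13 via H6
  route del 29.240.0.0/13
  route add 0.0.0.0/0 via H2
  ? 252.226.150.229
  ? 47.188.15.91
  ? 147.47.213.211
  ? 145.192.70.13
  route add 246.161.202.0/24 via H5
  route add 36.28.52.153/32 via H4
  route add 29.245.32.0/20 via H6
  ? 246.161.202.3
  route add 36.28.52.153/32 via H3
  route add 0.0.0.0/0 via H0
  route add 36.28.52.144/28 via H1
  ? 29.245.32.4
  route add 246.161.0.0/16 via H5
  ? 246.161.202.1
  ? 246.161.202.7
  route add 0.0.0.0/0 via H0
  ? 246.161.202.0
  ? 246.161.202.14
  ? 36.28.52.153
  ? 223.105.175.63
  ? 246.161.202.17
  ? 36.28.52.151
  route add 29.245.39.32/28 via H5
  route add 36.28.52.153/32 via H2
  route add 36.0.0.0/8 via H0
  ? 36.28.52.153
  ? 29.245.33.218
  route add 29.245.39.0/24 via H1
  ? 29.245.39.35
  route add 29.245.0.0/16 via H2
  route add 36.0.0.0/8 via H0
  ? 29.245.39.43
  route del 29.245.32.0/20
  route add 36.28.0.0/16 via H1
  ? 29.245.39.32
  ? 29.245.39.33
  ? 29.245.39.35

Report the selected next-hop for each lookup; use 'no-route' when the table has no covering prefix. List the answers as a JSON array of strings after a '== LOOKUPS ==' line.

Process each operation:
  + 29.240.0.0/13 (H6) depth=13
  del 29.240.0.0/13 (clear depth 13)
  + 0.0.0.0/0 (H2) depth=0
  Q 252.226.150.229: descend ε ; hops seen [H2] ; pick H2
  Q 47.188.15.91: descend 00 ; hops seen [H2] ; pick H2
  Q 147.47.213.211: descend ε ; hops seen [H2] ; pick H2
  Q 145.192.70.13: descend ε ; hops seen [H2] ; pick H2
  + 246.161.202.0/24 (H5) depth=24
  + 36.28.52.153/32 (H4) depth=32
  + 29.245.32.0/20 (H6) depth=20
  Q 246.161.202.3: descend 111101101010000111001010 ; hops seen [H2,H5] ; pick H5
  + 36.28.52.153/32 (H3) depth=32
  + 0.0.0.0/0 (H0) depth=0
  + 36.28.52.144/28 (H1) depth=28
  Q 29.245.32.4: descend 00011101111101010010 ; hops seen [H0,H6] ; pick H6
  + 246.161.0.0/16 (H5) depth=16
  Q 246.161.202.1: descend 111101101010000111001010 ; hops seen [H0,H5,H5] ; pick H5
  Q 246.161.202.7: descend 111101101010000111001010 ; hops seen [H0,H5,H5] ; pick H5
  + 0.0.0.0/0 (H0) depth=0
  Q 246.161.202.0: descend 111101101010000111001010 ; hops seen [H0,H5,H5] ; pick H5
  Q 246.161.202.14: descend 111101101010000111001010 ; hops seen [H0,H5,H5] ; pick H5
  Q 36.28.52.153: descend 00100100000111000011010010011001 ; hops seen [H0,H1,H3] ; pick H3
  Q 223.105.175.63: descend 11 ; hops seen [H0] ; pick H0
  Q 246.161.202.17: descend 111101101010000111001010 ; hops seen [H0,H5,H5] ; pick H5
  Q 36.28.52.151: descend 0010010000011100001101001001 ; hops seen [H0,H1] ; pick H1
  + 29.245.39.32/28 (H5) depth=28
  + 36.28.52.153/32 (H2) depth=32
  + 36.0.0.0/8 (H0) depth=8
  Q 36.28.52.153: descend 00100100000111000011010010011001 ; hops seen [H0,H0,H1,H2] ; pick H2
  Q 29.245.33.218: descend 000111011111010100100 ; hops seen [H0,H6] ; pick H6
  + 29.245.39.0/24 (H1) depth=24
  Q 29.245.39.35: descend 0001110111110101001001110010 ; hops seen [H0,H6,H1,H5] ; pick H5
  + 29.245.0.0/16 (H2) depth=16
  + 36.0.0.0/8 (H0) depth=8
  Q 29.245.39.43: descend 0001110111110101001001110010 ; hops seen [H0,H2,H6,H1,H5] ; pick H5
  del 29.245.32.0/20 (clear depth 20)
  + 36.28.0.0/16 (H1) depth=16
  Q 29.245.39.32: descend 0001110111110101001001110010 ; hops seen [H0,H2,H1,H5] ; pick H5
  Q 29.245.39.33: descend 0001110111110101001001110010 ; hops seen [H0,H2,H1,H5] ; pick H5
  Q 29.245.39.35: descend 0001110111110101001001110010 ; hops seen [H0,H2,H1,H5] ; pick H5

== LOOKUPS ==
["H2","H2","H2","H2","H5","H6","H5","H5","H5","H5","H3","H0","H5","H1","H2","H6","H5","H5","H5","H5","H5"]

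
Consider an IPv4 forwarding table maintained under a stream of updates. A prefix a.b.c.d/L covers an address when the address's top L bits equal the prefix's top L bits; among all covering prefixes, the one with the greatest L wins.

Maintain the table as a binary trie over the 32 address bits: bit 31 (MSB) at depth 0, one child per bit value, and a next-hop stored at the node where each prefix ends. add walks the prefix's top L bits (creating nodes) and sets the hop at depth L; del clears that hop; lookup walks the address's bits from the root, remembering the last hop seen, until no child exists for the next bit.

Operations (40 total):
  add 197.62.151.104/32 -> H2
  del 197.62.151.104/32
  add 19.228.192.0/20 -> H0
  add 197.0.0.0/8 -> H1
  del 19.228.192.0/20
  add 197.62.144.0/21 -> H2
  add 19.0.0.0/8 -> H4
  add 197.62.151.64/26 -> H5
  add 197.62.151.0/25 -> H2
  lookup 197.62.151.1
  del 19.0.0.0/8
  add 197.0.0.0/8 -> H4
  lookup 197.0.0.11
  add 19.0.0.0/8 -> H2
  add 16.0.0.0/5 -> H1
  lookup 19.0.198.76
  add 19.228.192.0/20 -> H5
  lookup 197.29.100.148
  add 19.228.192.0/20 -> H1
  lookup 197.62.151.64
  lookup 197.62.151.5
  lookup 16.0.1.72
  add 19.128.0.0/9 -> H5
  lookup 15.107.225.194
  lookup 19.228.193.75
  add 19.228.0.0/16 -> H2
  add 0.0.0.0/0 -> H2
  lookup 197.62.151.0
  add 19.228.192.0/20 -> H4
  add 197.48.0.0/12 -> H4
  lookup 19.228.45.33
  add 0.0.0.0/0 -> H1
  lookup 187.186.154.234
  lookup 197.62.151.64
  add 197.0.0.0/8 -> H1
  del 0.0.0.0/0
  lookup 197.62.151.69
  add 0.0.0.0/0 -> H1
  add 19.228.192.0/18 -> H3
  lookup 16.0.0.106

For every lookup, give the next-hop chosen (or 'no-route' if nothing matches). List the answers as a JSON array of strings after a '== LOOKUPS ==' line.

Trace:
  + 197.62.151.104/32 (H2) depth=32
  del 197.62.151.104/32 (clear depth 32)
  + 19.228.192.0/20 (H0) depth=20
  + 197.0.0.0/8 (H1) depth=8
  del 19.228.192.0/20 (clear depth 20)
  + 197.62.144.0/21 (H2) depth=21
  + 19.0.0.0/8 (H4) depth=8
  + 197.62.151.64/26 (H5) depth=26
  + 197.62.151.0/25 (H2) depth=25
  lookup 197.62.151.1: bits 1100010100111110100101110 walk d0:-→d1:-→d2:-→d3:-→d4:-→d5:-→d6:-→d7:-→d8:H1→d9:-→d10:-→d11:-→d12:-→d13:-→d14:-→d15:-→d16:-→d17:-→d18:-→d19:-→d20:-→d21:H2→d22:-→d23:-→d24:-→d25:H2 -> H2
  del 19.0.0.0/8 (clear depth 8)
  + 197.0.0.0/8 (H4) depth=8
  lookup 197.0.0.11: bits 1100010100 walk d0:-→d1:-→d2:-→d3:-→d4:-→d5:-→d6:-→d7:-→d8:H4→d9:-→d10:- -> H4
  + 19.0.0.0/8 (H2) depth=8
  + 16.0.0.0/5 (H1) depth=5
  lookup 19.0.198.76: bits 00010011 walk d0:-→d1:-→d2:-→d3:-→d4:-→d5:H1→d6:-→d7:-→d8:H2 -> H2
  + 19.228.192.0/20 (H5) depth=20
  lookup 197.29.100.148: bits 1100010100 walk d0:-→d1:-→d2:-→d3:-→d4:-→d5:-→d6:-→d7:-→d8:H4→d9:-→d10:- -> H4
  + 19.228.192.0/20 (H1) depth=20
  lookup 197.62.151.64: bits 11000101001111101001011101 walk d0:-→d1:-→d2:-→d3:-→d4:-→d5:-→d6:-→d7:-→d8:H4→d9:-→d10:-→d11:-→d12:-→d13:-→d14:-→d15:-→d16:-→d17:-→d18:-→d19:-→d20:-→d21:H2→d22:-→d23:-→d24:-→d25:H2→d26:H5 -> H5
  lookup 197.62.151.5: bits 1100010100111110100101110 walk d0:-→d1:-→d2:-→d3:-→d4:-→d5:-→d6:-→d7:-→d8:H4→d9:-→d10:-→d11:-→d12:-→d13:-→d14:-→d15:-→d16:-→d17:-→d18:-→d19:-→d20:-→d21:H2→d22:-→d23:-→d24:-→d25:H2 -> H2
  lookup 16.0.1.72: bits 000100 walk d0:-→d1:-→d2:-→d3:-→d4:-→d5:H1→d6:- -> H1
  + 19.128.0.0/9 (H5) depth=9
  lookup 15.107.225.194: bits 000 walk d0:-→d1:-→d2:-→d3:- -> no-route
  lookup 19.228.193.75: bits 00010011111001001100 walk d0:-→d1:-→d2:-→d3:-→d4:-→d5:H1→d6:-→d7:-→d8:H2→d9:H5→d10:-→d11:-→d12:-→d13:-→d14:-→d15:-→d16:-→d17:-→d18:-→d19:-→d20:H1 -> H1
  + 19.228.0.0/16 (H2) depth=16
  + 0.0.0.0/0 (H2) depth=0
  lookup 197.62.151.0: bits 1100010100111110100101110 walk d0:H2→d1:-→d2:-→d3:-→d4:-→d5:-→d6:-→d7:-→d8:H4→d9:-→d10:-→d11:-→d12:-→d13:-→d14:-→d15:-→d16:-→d17:-→d18:-→d19:-→d20:-→d21:H2→d22:-→d23:-→d24:-→d25:H2 -> H2
  + 19.228.192.0/20 (H4) depth=20
  + 197.48.0.0/12 (H4) depth=12
  lookup 19.228.45.33: bits 0001001111100100 walk d0:H2→d1:-→d2:-→d3:-→d4:-→d5:H1→d6:-→d7:-→d8:H2→d9:H5→d10:-→d11:-→d12:-→d13:-→d14:-→d15:-→d16:H2 -> H2
  + 0.0.0.0/0 (H1) depth=0
  lookup 187.186.154.234: bits 1 walk d0:H1→d1:- -> H1
  lookup 197.62.151.64: bits 11000101001111101001011101 walk d0:H1→d1:-→d2:-→d3:-→d4:-→d5:-→d6:-→d7:-→d8:H4→d9:-→d10:-→d11:-→d12:H4→d13:-→d14:-→d15:-→d16:-→d17:-→d18:-→d19:-→d20:-→d21:H2→d22:-→d23:-→d24:-→d25:H2→d26:H5 -> H5
  + 197.0.0.0/8 (H1) depth=8
  del 0.0.0.0/0 (clear depth 0)
  lookup 197.62.151.69: bits 11000101001111101001011101 walk d0:-→d1:-→d2:-→d3:-→d4:-→d5:-→d6:-→d7:-→d8:H1→d9:-→d10:-→d11:-→d12:H4→d13:-→d14:-→d15:-→d16:-→d17:-→d18:-→d19:-→d20:-→d21:H2→d22:-→d23:-→d24:-→d25:H2→d26:H5 -> H5
  + 0.0.0.0/0 (H1) depth=0
  + 19.228.192.0/18 (H3) depth=18
  lookup 16.0.0.106: bits 000100 walk d0:H1→d1:-→d2:-→d3:-→d4:-→d5:H1→d6:- -> H1

== LOOKUPS ==
["H2","H4","H2","H4","H5","H2","H1","no-route","H1","H2","H2","H1","H5","H5","H1"]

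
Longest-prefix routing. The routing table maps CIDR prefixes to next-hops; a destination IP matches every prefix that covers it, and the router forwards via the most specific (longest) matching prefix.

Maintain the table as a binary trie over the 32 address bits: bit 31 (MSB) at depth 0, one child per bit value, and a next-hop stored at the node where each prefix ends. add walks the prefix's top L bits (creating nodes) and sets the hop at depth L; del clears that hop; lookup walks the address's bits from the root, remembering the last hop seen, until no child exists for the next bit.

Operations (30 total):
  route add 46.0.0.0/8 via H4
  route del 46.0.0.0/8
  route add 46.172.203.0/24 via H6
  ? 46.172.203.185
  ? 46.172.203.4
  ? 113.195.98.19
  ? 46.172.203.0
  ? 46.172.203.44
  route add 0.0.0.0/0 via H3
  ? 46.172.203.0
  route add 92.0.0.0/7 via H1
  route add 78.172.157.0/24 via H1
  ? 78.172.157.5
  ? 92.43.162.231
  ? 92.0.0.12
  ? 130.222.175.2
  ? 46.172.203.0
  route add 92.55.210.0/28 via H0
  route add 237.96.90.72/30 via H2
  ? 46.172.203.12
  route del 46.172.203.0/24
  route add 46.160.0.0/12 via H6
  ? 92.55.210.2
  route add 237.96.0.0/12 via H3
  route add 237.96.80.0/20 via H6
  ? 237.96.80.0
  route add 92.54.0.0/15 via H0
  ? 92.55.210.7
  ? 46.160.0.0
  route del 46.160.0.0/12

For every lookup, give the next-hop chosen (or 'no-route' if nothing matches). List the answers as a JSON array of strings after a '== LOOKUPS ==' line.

Trace:
  + 46.0.0.0/8 (H4) depth=8
  - 46.0.0.0/8 clear@8
  + 46.172.203.0/24 (H6) depth=24
  lookup 46.172.203.185: bits 001011101010110011001011 walk d0:-→d1:-→d2:-→d3:-→d4:-→d5:-→d6:-→d7:-→d8:-→d9:-→d10:-→d11:-→d12:-→d13:-→d14:-→d15:-→d16:-→d17:-→d18:-→d19:-→d20:-→d21:-→d22:-→d23:-→d24:H6 -> H6
  lookup 46.172.203.4: bits 001011101010110011001011 walk d0:-→d1:-→d2:-→d3:-→d4:-→d5:-→d6:-→d7:-→d8:-→d9:-→d10:-→d11:-→d12:-→d13:-→d14:-→d15:-→d16:-→d17:-→d18:-→d19:-→d20:-→d21:-→d22:-→d23:-→d24:H6 -> H6
  lookup 113.195.98.19: bits 0 walk d0:-→d1:- -> no-route
  lookup 46.172.203.0: bits 001011101010110011001011 walk d0:-→d1:-→d2:-→d3:-→d4:-→d5:-→d6:-→d7:-→d8:-→d9:-→d10:-→d11:-→d12:-→d13:-→d14:-→d15:-→d16:-→d17:-→d18:-→d19:-→d20:-→d21:-→d22:-→d23:-→d24:H6 -> H6
  lookup 46.172.203.44: bits 001011101010110011001011 walk d0:-→d1:-→d2:-→d3:-→d4:-→d5:-→d6:-→d7:-→d8:-→d9:-→d10:-→d11:-→d12:-→d13:-→d14:-→d15:-→d16:-→d17:-→d18:-→d19:-→d20:-→d21:-→d22:-→d23:-→d24:H6 -> H6
  + 0.0.0.0/0 (H3) depth=0
  lookup 46.172.203.0: bits 001011101010110011001011 walk d0:H3→d1:-→d2:-→d3:-→d4:-→d5:-→d6:-→d7:-→d8:-→d9:-→d10:-→d11:-→d12:-→d13:-→d14:-→d15:-→d16:-→d17:-→d18:-→d19:-→d20:-→d21:-→d22:-→d23:-→d24:H6 -> H6
  + 92.0.0.0/7 (H1) depth=7
  + 78.172.157.0/24 (H1) depth=24
  lookup 78.172.157.5: bits 010011101010110010011101 walk d0:H3→d1:-→d2:-→d3:-→d4:-→d5:-→d6:-→d7:-→d8:-→d9:-→d10:-→d11:-→d12:-→d13:-→d14:-→d15:-→d16:-→d17:-→d18:-→d19:-→d20:-→d21:-→d22:-→d23:-→d24:H1 -> H1
  lookup 92.43.162.231: bits 0101110 walk d0:H3→d1:-→d2:-→d3:-→d4:-→d5:-→d6:-→d7:H1 -> H1
  lookup 92.0.0.12: bits 0101110 walk d0:H3→d1:-→d2:-→d3:-→d4:-→d5:-→d6:-→d7:H1 -> H1
  lookup 130.222.175.2: bits ε walk d0:H3 -> H3
  lookup 46.172.203.0: bits 001011101010110011001011 walk d0:H3→d1:-→d2:-→d3:-→d4:-→d5:-→d6:-→d7:-→d8:-→d9:-→d10:-→d11:-→d12:-→d13:-→d14:-→d15:-→d16:-→d17:-→d18:-→d19:-→d20:-→d21:-→d22:-→d23:-→d24:H6 -> H6
  + 92.55.210.0/28 (H0) depth=28
  + 237.96.90.72/30 (H2) depth=30
  lookup 46.172.203.12: bits 001011101010110011001011 walk d0:H3→d1:-→d2:-→d3:-→d4:-→d5:-→d6:-→d7:-→d8:-→d9:-→d10:-→d11:-→d12:-→d13:-→d14:-→d15:-→d16:-→d17:-→d18:-→d19:-→d20:-→d21:-→d22:-→d23:-→d24:H6 -> H6
  - 46.172.203.0/24 clear@24
  + 46.160.0.0/12 (H6) depth=12
  lookup 92.55.210.2: bits 0101110000110111110100100000 walk d0:H3→d1:-→d2:-→d3:-→d4:-→d5:-→d6:-→d7:H1→d8:-→d9:-→d10:-→d11:-→d12:-→d13:-→d14:-→d15:-→d16:-→d17:-→d18:-→d19:-→d20:-→d21:-→d22:-→d23:-→d24:-→d25:-→d26:-→d27:-→d28:H0 -> H0
  + 237.96.0.0/12 (H3) depth=12
  + 237.96.80.0/20 (H6) depth=20
  lookup 237.96.80.0: bits 11101101011000000101 walk d0:H3→d1:-→d2:-→d3:-→d4:-→d5:-→d6:-→d7:-→d8:-→d9:-→d10:-→d11:-→d12:H3→d13:-→d14:-→d15:-→d16:-→d17:-→d18:-→d19:-→d20:H6 -> H6
  + 92.54.0.0/15 (H0) depth=15
  lookup 92.55.210.7: bits 0101110000110111110100100000 walk d0:H3→d1:-→d2:-→d3:-→d4:-→d5:-→d6:-→d7:H1→d8:-→d9:-→d10:-→d11:-→d12:-→d13:-→d14:-→d15:H0→d16:-→d17:-→d18:-→d19:-→d20:-→d21:-→d22:-→d23:-→d24:-→d25:-→d26:-→d27:-→d28:H0 -> H0
  lookup 46.160.0.0: bits 001011101010 walk d0:H3→d1:-→d2:-→d3:-→d4:-→d5:-→d6:-→d7:-→d8:-→d9:-→d10:-→d11:-→d12:H6 -> H6
  - 46.160.0.0/12 clear@12

== LOOKUPS ==
["H6","H6","no-route","H6","H6","H6","H1","H1","H1","H3","H6","H6","H0","H6","H0","H6"]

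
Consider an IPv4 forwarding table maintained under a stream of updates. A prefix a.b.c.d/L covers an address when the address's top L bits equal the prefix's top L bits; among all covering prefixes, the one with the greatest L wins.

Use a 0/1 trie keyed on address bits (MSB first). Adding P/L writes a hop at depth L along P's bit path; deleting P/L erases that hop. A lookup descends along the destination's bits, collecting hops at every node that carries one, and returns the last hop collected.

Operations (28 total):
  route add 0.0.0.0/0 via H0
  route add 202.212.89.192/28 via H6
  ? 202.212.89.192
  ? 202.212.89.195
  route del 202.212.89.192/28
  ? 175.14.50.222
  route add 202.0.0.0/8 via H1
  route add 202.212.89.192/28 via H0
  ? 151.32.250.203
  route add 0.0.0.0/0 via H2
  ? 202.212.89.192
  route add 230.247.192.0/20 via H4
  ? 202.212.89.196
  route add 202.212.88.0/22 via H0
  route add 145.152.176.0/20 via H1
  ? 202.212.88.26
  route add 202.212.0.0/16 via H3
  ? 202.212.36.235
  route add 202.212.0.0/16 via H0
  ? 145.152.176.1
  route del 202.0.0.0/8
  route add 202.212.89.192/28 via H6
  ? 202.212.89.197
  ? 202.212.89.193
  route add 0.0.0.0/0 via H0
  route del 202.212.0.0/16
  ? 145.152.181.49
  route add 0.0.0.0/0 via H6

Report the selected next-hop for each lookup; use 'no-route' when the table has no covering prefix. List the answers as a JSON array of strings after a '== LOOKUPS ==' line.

Trace:
  add 0.0.0.0/0 -> H0 at depth 0
  add 202.212.89.192/28 -> H6 at depth 28
  ? 202.212.89.192  path d0:H0→d1:-→d2:-→d3:-→d4:-→d5:-→d6:-→d7:-→d8:-→d9:-→d10:-→d11:-→d12:-→d13:-→d14:-→d15:-→d16:-→d17:-→d18:-→d19:-→d20:-→d21:-→d22:-→d23:-→d24:-→d25:-→d26:-→d27:-→d28:H6  best=H6
  ? 202.212.89.195  path d0:H0→d1:-→d2:-→d3:-→d4:-→d5:-→d6:-→d7:-→d8:-→d9:-→d10:-→d11:-→d12:-→d13:-→d14:-→d15:-→d16:-→d17:-→d18:-→d19:-→d20:-→d21:-→d22:-→d23:-→d24:-→d25:-→d26:-→d27:-→d28:H6  best=H6
  - 202.212.89.192/28 clear@28
  ? 175.14.50.222  path d0:H0→d1:-  best=H0
  add 202.0.0.0/8 -> H1 at depth 8
  add 202.212.89.192/28 -> H0 at depth 28
  ? 151.32.250.203  path d0:H0→d1:-  best=H0
  add 0.0.0.0/0 -> H2 at depth 0
  ? 202.212.89.192  path d0:H2→d1:-→d2:-→d3:-→d4:-→d5:-→d6:-→d7:-→d8:H1→d9:-→d10:-→d11:-→d12:-→d13:-→d14:-→d15:-→d16:-→d17:-→d18:-→d19:-→d20:-→d21:-→d22:-→d23:-→d24:-→d25:-→d26:-→d27:-→d28:H0  best=H0
  add 230.247.192.0/20 -> H4 at depth 20
  ? 202.212.89.196  path d0:H2→d1:-→d2:-→d3:-→d4:-→d5:-→d6:-→d7:-→d8:H1→d9:-→d10:-→d11:-→d12:-→d13:-→d14:-→d15:-→d16:-→d17:-→d18:-→d19:-→d20:-→d21:-→d22:-→d23:-→d24:-→d25:-→d26:-→d27:-→d28:H0  best=H0
  add 202.212.88.0/22 -> H0 at depth 22
  add 145.152.176.0/20 -> H1 at depth 20
  ? 202.212.88.26  path d0:H2→d1:-→d2:-→d3:-→d4:-→d5:-→d6:-→d7:-→d8:H1→d9:-→d10:-→d11:-→d12:-→d13:-→d14:-→d15:-→d16:-→d17:-→d18:-→d19:-→d20:-→d21:-→d22:H0→d23:-  best=H0
  add 202.212.0.0/16 -> H3 at depth 16
  ? 202.212.36.235  path d0:H2→d1:-→d2:-→d3:-→d4:-→d5:-→d6:-→d7:-→d8:H1→d9:-→d10:-→d11:-→d12:-→d13:-→d14:-→d15:-→d16:H3→d17:-  best=H3
  add 202.212.0.0/16 -> H0 at depth 16
  ? 145.152.176.1  path d0:H2→d1:-→d2:-→d3:-→d4:-→d5:-→d6:-→d7:-→d8:-→d9:-→d10:-→d11:-→d12:-→d13:-→d14:-→d15:-→d16:-→d17:-→d18:-→d19:-→d20:H1  best=H1
  - 202.0.0.0/8 clear@8
  add 202.212.89.192/28 -> H6 at depth 28
  ? 202.212.89.197  path d0:H2→d1:-→d2:-→d3:-→d4:-→d5:-→d6:-→d7:-→d8:-→d9:-→d10:-→d11:-→d12:-→d13:-→d14:-→d15:-→d16:H0→d17:-→d18:-→d19:-→d20:-→d21:-→d22:H0→d23:-→d24:-→d25:-→d26:-→d27:-→d28:H6  best=H6
  ? 202.212.89.193  path d0:H2→d1:-→d2:-→d3:-→d4:-→d5:-→d6:-→d7:-→d8:-→d9:-→d10:-→d11:-→d12:-→d13:-→d14:-→d15:-→d16:H0→d17:-→d18:-→d19:-→d20:-→d21:-→d22:H0→d23:-→d24:-→d25:-→d26:-→d27:-→d28:H6  best=H6
  add 0.0.0.0/0 -> H0 at depth 0
  - 202.212.0.0/16 clear@16
  ? 145.152.181.49  path d0:H0→d1:-→d2:-→d3:-→d4:-→d5:-→d6:-→d7:-→d8:-→d9:-→d10:-→d11:-→d12:-→d13:-→d14:-→d15:-→d16:-→d17:-→d18:-→d19:-→d20:H1  best=H1
  add 0.0.0.0/0 -> H6 at depth 0

== LOOKUPS ==
["H6","H6","H0","H0","H0","H0","H0","H3","H1","H6","H6","H1"]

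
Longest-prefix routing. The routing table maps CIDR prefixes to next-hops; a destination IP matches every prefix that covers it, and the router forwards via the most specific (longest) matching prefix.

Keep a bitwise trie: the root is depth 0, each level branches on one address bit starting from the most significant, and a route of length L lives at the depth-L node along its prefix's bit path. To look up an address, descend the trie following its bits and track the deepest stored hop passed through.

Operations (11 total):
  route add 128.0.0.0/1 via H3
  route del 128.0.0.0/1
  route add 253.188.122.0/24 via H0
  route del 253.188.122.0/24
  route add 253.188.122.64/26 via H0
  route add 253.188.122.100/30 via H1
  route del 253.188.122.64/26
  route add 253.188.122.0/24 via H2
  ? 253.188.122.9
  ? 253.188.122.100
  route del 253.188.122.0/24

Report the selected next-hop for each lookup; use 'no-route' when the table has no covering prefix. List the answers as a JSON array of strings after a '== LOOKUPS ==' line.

Trace:
  + 128.0.0.0/1 (H3) depth=1
  del 128.0.0.0/1 (clear depth 1)
  + 253.188.122.0/24 (H0) depth=24
  del 253.188.122.0/24 (clear depth 24)
  + 253.188.122.64/26 (H0) depth=26
  + 253.188.122.100/30 (H1) depth=30
  del 253.188.122.64/26 (clear depth 26)
  + 253.188.122.0/24 (H2) depth=24
  Q 253.188.122.9: descend 1111110110111100011110100 ; hops seen [H2] ; pick H2
  Q 253.188.122.100: descend 111111011011110001111010011001 ; hops seen [H2,H1] ; pick H1
  del 253.188.122.0/24 (clear depth 24)

== LOOKUPS ==
["H2","H1"]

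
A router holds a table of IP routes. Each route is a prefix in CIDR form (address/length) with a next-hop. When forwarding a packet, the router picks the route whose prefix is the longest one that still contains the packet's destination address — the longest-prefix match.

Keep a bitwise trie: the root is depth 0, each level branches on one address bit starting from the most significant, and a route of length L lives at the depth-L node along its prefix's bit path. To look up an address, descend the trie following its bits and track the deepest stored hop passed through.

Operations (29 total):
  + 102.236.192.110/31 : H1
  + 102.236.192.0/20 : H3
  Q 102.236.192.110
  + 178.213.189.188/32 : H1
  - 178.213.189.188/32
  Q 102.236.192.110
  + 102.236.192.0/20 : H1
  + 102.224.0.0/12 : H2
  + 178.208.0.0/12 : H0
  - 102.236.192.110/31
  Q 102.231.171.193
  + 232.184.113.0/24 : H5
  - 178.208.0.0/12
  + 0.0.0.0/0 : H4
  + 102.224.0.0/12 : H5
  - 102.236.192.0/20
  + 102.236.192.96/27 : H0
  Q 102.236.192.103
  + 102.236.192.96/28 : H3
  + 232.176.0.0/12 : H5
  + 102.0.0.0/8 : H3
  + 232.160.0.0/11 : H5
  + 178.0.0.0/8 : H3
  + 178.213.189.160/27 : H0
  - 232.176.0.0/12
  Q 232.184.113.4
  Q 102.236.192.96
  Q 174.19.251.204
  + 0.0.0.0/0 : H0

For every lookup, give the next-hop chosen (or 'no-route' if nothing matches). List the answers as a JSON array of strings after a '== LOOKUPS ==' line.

Process each operation:
  + 102.236.192.110/31 (H1) depth=31
  + 102.236.192.0/20 (H3) depth=20
  lookup 102.236.192.110: bits 0110011011101100110000000110111 walk d0:-→d1:-→d2:-→d3:-→d4:-→d5:-→d6:-→d7:-→d8:-→d9:-→d10:-→d11:-→d12:-→d13:-→d14:-→d15:-→d16:-→d17:-→d18:-→d19:-→d20:H3→d21:-→d22:-→d23:-→d24:-→d25:-→d26:-→d27:-→d28:-→d29:-→d30:-→d31:H1 -> H1
  + 178.213.189.188/32 (H1) depth=32
  - 178.213.189.188/32 clear@32
  lookup 102.236.192.110: bits 0110011011101100110000000110111 walk d0:-→d1:-→d2:-→d3:-→d4:-→d5:-→d6:-→d7:-→d8:-→d9:-→d10:-→d11:-→d12:-→d13:-→d14:-→d15:-→d16:-→d17:-→d18:-→d19:-→d20:H3→d21:-→d22:-→d23:-→d24:-→d25:-→d26:-→d27:-→d28:-→d29:-→d30:-→d31:H1 -> H1
  + 102.236.192.0/20 (H1) depth=20
  + 102.224.0.0/12 (H2) depth=12
  + 178.208.0.0/12 (H0) depth=12
  - 102.236.192.110/31 clear@31
  lookup 102.231.171.193: bits 011001101110 walk d0:-→d1:-→d2:-→d3:-→d4:-→d5:-→d6:-→d7:-→d8:-→d9:-→d10:-→d11:-→d12:H2 -> H2
  + 232.184.113.0/24 (H5) depth=24
  - 178.208.0.0/12 clear@12
  + 0.0.0.0/0 (H4) depth=0
  + 102.224.0.0/12 (H5) depth=12
  - 102.236.192.0/20 clear@20
  + 102.236.192.96/27 (H0) depth=27
  lookup 102.236.192.103: bits 0110011011101100110000000110 walk d0:H4→d1:-→d2:-→d3:-→d4:-→d5:-→d6:-→d7:-→d8:-→d9:-→d10:-→d11:-→d12:H5→d13:-→d14:-→d15:-→d16:-→d17:-→d18:-→d19:-→d20:-→d21:-→d22:-→d23:-→d24:-→d25:-→d26:-→d27:H0→d28:- -> H0
  + 102.236.192.96/28 (H3) depth=28
  + 232.176.0.0/12 (H5) depth=12
  + 102.0.0.0/8 (H3) depth=8
  + 232.160.0.0/11 (H5) depth=11
  + 178.0.0.0/8 (H3) depth=8
  + 178.213.189.160/27 (H0) depth=27
  - 232.176.0.0/12 clear@12
  lookup 232.184.113.4: bits 111010001011100001110001 walk d0:H4→d1:-→d2:-→d3:-→d4:-→d5:-→d6:-→d7:-→d8:-→d9:-→d10:-→d11:H5→d12:-→d13:-→d14:-→d15:-→d16:-→d17:-→d18:-→d19:-→d20:-→d21:-→d22:-→d23:-→d24:H5 -> H5
  lookup 102.236.192.96: bits 0110011011101100110000000110 walk d0:H4→d1:-→d2:-→d3:-→d4:-→d5:-→d6:-→d7:-→d8:H3→d9:-→d10:-→d11:-→d12:H5→d13:-→d14:-→d15:-→d16:-→d17:-→d18:-→d19:-→d20:-→d21:-→d22:-→d23:-→d24:-→d25:-→d26:-→d27:H0→d28:H3 -> H3
  lookup 174.19.251.204: bits 101 walk d0:H4→d1:-→d2:-→d3:- -> H4
  + 0.0.0.0/0 (H0) depth=0

== LOOKUPS ==
["H1","H1","H2","H0","H5","H3","H4"]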